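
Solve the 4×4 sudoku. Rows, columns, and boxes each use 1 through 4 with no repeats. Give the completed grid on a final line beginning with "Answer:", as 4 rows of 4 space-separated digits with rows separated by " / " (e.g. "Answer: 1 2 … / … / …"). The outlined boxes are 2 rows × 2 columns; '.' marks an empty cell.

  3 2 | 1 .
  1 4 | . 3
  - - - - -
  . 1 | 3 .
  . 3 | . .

Step 1. [r4c3∈{2,4}] r4c3 is the only open cell in col 3 admitting 4 ⇒ r4c3=4.
Step 2. [r3c4∈{2}] only 2 remains possible at r3c4, so r3c4=2.
Step 3. [r4c4∈{1}] nothing but 1 survives at r4c4, so r4c4=1.
Step 4. [r1c4∈{4}] only 4 remains possible at r1c4 ⇒ r1c4=4.
Step 5. [r4c1∈{2}] r4c1 has the single candidate 2 ⇒ r4c1=2.
Step 6. [r2c3∈{2}] nothing but 2 survives at r2c3 ⇒ r2c3=2.
Step 7. [r3c1∈{4}] r3c1 has the single candidate 4, so r3c1=4.

Answer: 3 2 1 4 / 1 4 2 3 / 4 1 3 2 / 2 3 4 1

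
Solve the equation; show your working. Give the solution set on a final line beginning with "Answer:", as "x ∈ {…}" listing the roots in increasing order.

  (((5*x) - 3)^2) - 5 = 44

Step 1. [(((5*x) - 3)^2) - 5 = 44] add 5: x sits inside (… - 5) ⇒ sub: ((5*x) - 3)^2 = 49.
Step 2. [((5*x) - 3)^2 = 49] 49 ≥ 0, LHS is (·)² — take ±√. So sqrt: (5*x) - 3 = 7 or -7.
Step 3. [(5*x) - 3 = 7 or -7] -3 is outermost — add 3 both sides. So sub: 5*x = 10 or -4.
Step 4. [5*x = 10 or -4] LHS = 5·(…); ÷5 both sides ⇒ div: x = 2 or -4/5.

Answer: x ∈ {-4/5, 2}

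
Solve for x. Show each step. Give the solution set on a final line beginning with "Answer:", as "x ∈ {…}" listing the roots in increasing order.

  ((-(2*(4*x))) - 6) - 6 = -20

Step 1. [((-(2*(4*x))) - 6) - 6 = -20] the outer -6 inverts by adding 6. So sub: (-(2*(4*x))) - 6 = -14.
Step 2. [(-(2*(4*x))) - 6 = -14] the outer -6 inverts by adding 6. So sub: -(2*(4*x)) = -8.
Step 3. [-(2*(4*x)) = -8] flip signs both sides, so neg: 2*(4*x) = 8.
Step 4. [2*(4*x) = 8] leading coefficient 2: divide by 2, so div: 4*x = 4.
Step 5. [4*x = 4] divide by the outer 4, so div: x = 1.

Answer: x ∈ {1}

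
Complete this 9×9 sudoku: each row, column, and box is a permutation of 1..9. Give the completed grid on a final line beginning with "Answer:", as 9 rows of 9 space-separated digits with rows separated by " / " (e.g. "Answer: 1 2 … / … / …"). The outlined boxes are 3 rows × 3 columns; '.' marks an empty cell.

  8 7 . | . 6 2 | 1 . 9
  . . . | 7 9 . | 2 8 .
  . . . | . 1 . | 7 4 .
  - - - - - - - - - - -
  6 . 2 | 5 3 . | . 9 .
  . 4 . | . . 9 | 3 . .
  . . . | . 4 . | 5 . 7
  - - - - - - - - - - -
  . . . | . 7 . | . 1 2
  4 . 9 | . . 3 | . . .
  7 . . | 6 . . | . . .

Step 1. [r3c1∈{2,3,5,9}] across col 1, 2 lands solely at r3c1. So r3c1=2.
Step 2. [r3c2∈{3,5,6,9}] r3c2 is the only open cell in row 3 admitting 9. So r3c2=9.
Step 3. [r6c6∈{1,6,8}] col 6 places 6 nowhere but r6c6. So r6c6=6.
Step 4. [r7c4∈{4,8,9}] in col 4, 9 fits only at r7c4. So r7c4=9.
Step 5. [r5c3∈{1,5,7,8}] across row 5, 7 lands solely at r5c3 ⇒ r5c3=7.
Step 6. [r1c4∈{3,4}] r1c4 is the only open cell in col 4 admitting 4. So r1c4=4.
Step 7. [r2c6∈{5}] only 5 remains possible at r2c6. So r2c6=5.
Step 8. [r3c6∈{8}] r3c6 has the single candidate 8. So r3c6=8.
Step 9. [r2c3∈{1,3,4,6}] 4 has one home in row 2: r2c3 ⇒ r2c3=4.
Step 10. [r5c1∈{1,5}] r5c1 is the only open cell in row 5 admitting 5, so r5c1=5.
Step 11. [r7c1∈{3}] r7c1 has the single candidate 3. So r7c1=3.
Step 12. [r7c6∈{4}] nothing but 4 survives at r7c6, so r7c6=4.
Step 13. [r9c6∈{1}] r9c6 has the single candidate 1, so r9c6=1.
Step 14. [r8c2∈{1,2,5,6,8}] 1 has one home in row 8: r8c2, so r8c2=1.
Step 15. [r4c2∈{8}] only 8 remains possible at r4c2 ⇒ r4c2=8.
Step 16. [r5c9∈{1,6,8}] r5c9 is the only open cell in box 6 admitting 8 ⇒ r5c9=8.
Step 17. [r5c5∈{2}] r5c5 has the single candidate 2 ⇒ r5c5=2.
Step 18. [r6c3∈{1,3}] in col 3, 1 fits only at r6c3 ⇒ r6c3=1.
Step 19. [r3c4∈{3}] r3c4's peers cover all but 3 ⇒ r3c4=3.
Step 20. [r1c3∈{3,5}] r1c3 is the only open cell in col 3 admitting 3 ⇒ r1c3=3.
Step 21. [r3c3∈{5,6}] in box 1, 5 fits only at r3c3. So r3c3=5.
Step 22. [r9c3∈{8}] r9c3 has the single candidate 8, so r9c3=8.
Step 23. [r9c5∈{5}] nothing but 5 survives at r9c5, so r9c5=5.
Step 24. [r8c8∈{5,6,7}] row 8 places 7 nowhere but r8c8 ⇒ r8c8=7.
Step 25. [r4c7∈{4}] r4c7 is down to just 4. So r4c7=4.
Step 26. [r7c7∈{6,8}] 8 has one home in row 7: r7c7, so r7c7=8.
Step 27. [r2c9∈{3,6}] across row 2, 3 lands solely at r2c9. So r2c9=3.
Step 28. [r7c3∈{6}] r7c3 is down to just 6, so r7c3=6.
Step 29. [r8c4∈{2,8}] in row 8, 2 fits only at r8c4. So r8c4=2.
Step 30. [r8c9∈{5,6}] across row 8, 5 lands solely at r8c9, so r8c9=5.
Step 31. [r8c7∈{6}] nothing but 6 survives at r8c7, so r8c7=6.
Step 32. [r9c9∈{4}] r9c9 has the single candidate 4 ⇒ r9c9=4.
Step 33. [r6c8∈{2}] nothing but 2 survives at r6c8 ⇒ r6c8=2.
Step 34. [r9c8∈{3}] nothing but 3 survives at r9c8, so r9c8=3.
Step 35. [r5c4∈{1}] nothing but 1 survives at r5c4. So r5c4=1.
Step 36. [r5c8∈{6}] r5c8 is down to just 6, so r5c8=6.
Step 37. [r4c9∈{1}] only 1 remains possible at r4c9 ⇒ r4c9=1.
Step 38. [r6c1∈{9}] r6c1's peers cover all but 9 ⇒ r6c1=9.
Step 39. [r1c8∈{5}] r1c8 is down to just 5. So r1c8=5.
Step 40. [r9c7∈{9}] r9c7 is down to just 9. So r9c7=9.
Step 41. [r7c2∈{5}] r7c2's peers cover all but 5, so r7c2=5.
Step 42. [r2c1∈{1}] r2c1's peers cover all but 1. So r2c1=1.
Step 43. [r6c4∈{8}] r6c4 is down to just 8, so r6c4=8.
Step 44. [r4c6∈{7}] only 7 remains possible at r4c6, so r4c6=7.
Step 45. [r2c2∈{6}] r2c2 has the single candidate 6. So r2c2=6.
Step 46. [r3c9∈{6}] nothing but 6 survives at r3c9 ⇒ r3c9=6.
Step 47. [r6c2∈{3}] r6c2 is down to just 3, so r6c2=3.
Step 48. [r8c5∈{8}] only 8 remains possible at r8c5 ⇒ r8c5=8.
Step 49. [r9c2∈{2}] nothing but 2 survives at r9c2, so r9c2=2.

Answer: 8 7 3 4 6 2 1 5 9 / 1 6 4 7 9 5 2 8 3 / 2 9 5 3 1 8 7 4 6 / 6 8 2 5 3 7 4 9 1 / 5 4 7 1 2 9 3 6 8 / 9 3 1 8 4 6 5 2 7 / 3 5 6 9 7 4 8 1 2 / 4 1 9 2 8 3 6 7 5 / 7 2 8 6 5 1 9 3 4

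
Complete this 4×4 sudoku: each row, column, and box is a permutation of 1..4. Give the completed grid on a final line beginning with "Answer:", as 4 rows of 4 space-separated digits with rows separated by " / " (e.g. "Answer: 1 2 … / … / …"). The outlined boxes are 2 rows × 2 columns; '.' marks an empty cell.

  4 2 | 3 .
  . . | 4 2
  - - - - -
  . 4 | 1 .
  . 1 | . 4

Step 1. [r4c1∈{2,3}] in row 4, 3 fits only at r4c1, so r4c1=3.
Step 2. [r3c4∈{3}] nothing but 3 survives at r3c4. So r3c4=3.
Step 3. [r4c3∈{2}] r4c3 is down to just 2, so r4c3=2.
Step 4. [r2c2∈{3}] r2c2 is down to just 3, so r2c2=3.
Step 5. [r3c1∈{2}] nothing but 2 survives at r3c1, so r3c1=2.
Step 6. [r1c4∈{1}] r1c4's peers cover all but 1, so r1c4=1.
Step 7. [r2c1∈{1}] r2c1 is down to just 1, so r2c1=1.

Answer: 4 2 3 1 / 1 3 4 2 / 2 4 1 3 / 3 1 2 4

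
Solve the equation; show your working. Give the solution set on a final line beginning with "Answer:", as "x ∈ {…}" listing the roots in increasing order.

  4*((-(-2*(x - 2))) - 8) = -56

Step 1. [4*((-(-2*(x - 2))) - 8) = -56] 4·(inner) — divide through by 4. So div: (-(-2*(x - 2))) - 8 = -14.
Step 2. [(-(-2*(x - 2))) - 8 = -14] the outer -8 inverts by adding 8, so sub: -(-2*(x - 2)) = -6.
Step 3. [-(-2*(x - 2)) = -6] LHS negated; negate both sides ⇒ neg: -2*(x - 2) = 6.
Step 4. [-2*(x - 2) = 6] -2 out front; divide by -2. So div: x - 2 = -3.
Step 5. [x - 2 = -3] the outer -2 inverts by adding 2. So sub: x = -1.

Answer: x ∈ {-1}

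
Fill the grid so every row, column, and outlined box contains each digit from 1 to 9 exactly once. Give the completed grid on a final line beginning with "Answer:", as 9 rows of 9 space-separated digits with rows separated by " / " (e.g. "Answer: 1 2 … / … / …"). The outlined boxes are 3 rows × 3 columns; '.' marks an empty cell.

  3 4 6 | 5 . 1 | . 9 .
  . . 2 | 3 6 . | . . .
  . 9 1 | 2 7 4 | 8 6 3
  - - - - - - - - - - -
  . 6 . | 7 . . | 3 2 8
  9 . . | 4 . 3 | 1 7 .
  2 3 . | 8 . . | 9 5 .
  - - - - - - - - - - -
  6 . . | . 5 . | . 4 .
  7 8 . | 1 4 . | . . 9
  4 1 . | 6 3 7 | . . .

Step 1. [r5c2∈{5}] r5c2 has the single candidate 5, so r5c2=5.
Step 2. [r7c9∈{1,2,7}] across row 7, 1 lands solely at r7c9, so r7c9=1.
Step 3. [r7c7∈{2,7}] row 7 places 7 nowhere but r7c7, so r7c7=7.
Step 4. [r6c9∈{4,6}] in box 6, 4 fits only at r6c9, so r6c9=4.
Step 5. [r7c6∈{2,8,9}] r7c6 is the only open cell in row 7 admitting 8. So r7c6=8.
Step 6. [r1c7∈{2}] r1c7 is down to just 2. So r1c7=2.
Step 7. [r9c7∈{5}] r9c7 is down to just 5 ⇒ r9c7=5.
Step 8. [r7c3∈{3,9}] row 7 places 3 nowhere but r7c3. So r7c3=3.
Step 9. [r2c9∈{5,7}] across col 9, 5 lands solely at r2c9 ⇒ r2c9=5.
Step 10. [r4c5∈{1,9}] col 5 places 9 nowhere but r4c5 ⇒ r4c5=9.
Step 11. [r9c9∈{2}] r9c9 has the single candidate 2, so r9c9=2.
Step 12. [r6c5∈{1}] r6c5 is down to just 1 ⇒ r6c5=1.
Step 13. [r8c3∈{5}] nothing but 5 survives at r8c3. So r8c3=5.
Step 14. [r8c7∈{6}] r8c7 is down to just 6 ⇒ r8c7=6.
Step 15. [r5c5∈{2}] only 2 remains possible at r5c5. So r5c5=2.
Step 16. [r8c6∈{2}] nothing but 2 survives at r8c6. So r8c6=2.
Step 17. [r1c9∈{7}] r1c9's peers cover all but 7. So r1c9=7.
Step 18. [r4c3∈{4}] r4c3 has the single candidate 4, so r4c3=4.
Step 19. [r5c3∈{8}] nothing but 8 survives at r5c3 ⇒ r5c3=8.
Step 20. [r9c3∈{9}] only 9 remains possible at r9c3. So r9c3=9.
Step 21. [r2c1∈{8}] only 8 remains possible at r2c1 ⇒ r2c1=8.
Step 22. [r2c7∈{4}] only 4 remains possible at r2c7, so r2c7=4.
Step 23. [r4c6∈{5}] nothing but 5 survives at r4c6, so r4c6=5.
Step 24. [r9c8∈{8}] r9c8 has the single candidate 8, so r9c8=8.
Step 25. [r3c1∈{5}] nothing but 5 survives at r3c1. So r3c1=5.
Step 26. [r2c6∈{9}] nothing but 9 survives at r2c6. So r2c6=9.
Step 27. [r8c8∈{3}] nothing but 3 survives at r8c8 ⇒ r8c8=3.
Step 28. [r2c8∈{1}] nothing but 1 survives at r2c8, so r2c8=1.
Step 29. [r2c2∈{7}] r2c2's peers cover all but 7, so r2c2=7.
Step 30. [r7c2∈{2}] nothing but 2 survives at r7c2, so r7c2=2.
Step 31. [r6c3∈{7}] nothing but 7 survives at r6c3. So r6c3=7.
Step 32. [r4c1∈{1}] r4c1 is down to just 1. So r4c1=1.
Step 33. [r1c5∈{8}] r1c5 is down to just 8, so r1c5=8.
Step 34. [r7c4∈{9}] only 9 remains possible at r7c4. So r7c4=9.
Step 35. [r6c6∈{6}] nothing but 6 survives at r6c6, so r6c6=6.
Step 36. [r5c9∈{6}] only 6 remains possible at r5c9, so r5c9=6.

Answer: 3 4 6 5 8 1 2 9 7 / 8 7 2 3 6 9 4 1 5 / 5 9 1 2 7 4 8 6 3 / 1 6 4 7 9 5 3 2 8 / 9 5 8 4 2 3 1 7 6 / 2 3 7 8 1 6 9 5 4 / 6 2 3 9 5 8 7 4 1 / 7 8 5 1 4 2 6 3 9 / 4 1 9 6 3 7 5 8 2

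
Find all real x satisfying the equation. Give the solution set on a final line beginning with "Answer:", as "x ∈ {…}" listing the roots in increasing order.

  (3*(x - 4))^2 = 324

Step 1. [(3*(x - 4))^2 = 324] 324 ≥ 0, LHS is (·)² — take ±√, so sqrt: 3*(x - 4) = 18 or -18.
Step 2. [3*(x - 4) = 18 or -18] leading coefficient 3: divide by 3 ⇒ div: x - 4 = 6 or -6.
Step 3. [x - 4 = 6 or -6] the outer -4 inverts by adding 4 ⇒ sub: x = 10 or -2.

Answer: x ∈ {-2, 10}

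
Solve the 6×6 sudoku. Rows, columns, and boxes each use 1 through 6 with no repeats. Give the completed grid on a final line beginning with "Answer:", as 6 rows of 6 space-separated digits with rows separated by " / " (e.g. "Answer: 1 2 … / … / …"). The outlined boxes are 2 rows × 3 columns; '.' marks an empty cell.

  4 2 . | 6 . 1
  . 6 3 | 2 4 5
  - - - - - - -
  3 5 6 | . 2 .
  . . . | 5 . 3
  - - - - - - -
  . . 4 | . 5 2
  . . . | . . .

Step 1. [r3c4∈{1,4}] across row 3, 1 lands solely at r3c4 ⇒ r3c4=1.
Step 2. [r6c5∈{1,3,6}] in col 5, 1 fits only at r6c5, so r6c5=1.
Step 3. [r6c1∈{2,5,6}] across col 1, 5 lands solely at r6c1 ⇒ r6c1=5.
Step 4. [r4c3∈{1,2}] across col 3, 1 lands solely at r4c3, so r4c3=1.
Step 5. [r5c4∈{3}] r5c4 is down to just 3 ⇒ r5c4=3.
Step 6. [r3c6∈{4}] r3c6 has the single candidate 4. So r3c6=4.
Step 7. [r5c1∈{1,6}] r5c1 is the only open cell in row 5 admitting 6, so r5c1=6.
Step 8. [r2c1∈{1}] r2c1 has the single candidate 1 ⇒ r2c1=1.
Step 9. [r6c4∈{4}] r6c4 is down to just 4, so r6c4=4.
Step 10. [r6c2∈{3}] r6c2 has the single candidate 3. So r6c2=3.
Step 11. [r1c5∈{3}] r1c5 has the single candidate 3. So r1c5=3.
Step 12. [r4c1∈{2}] nothing but 2 survives at r4c1 ⇒ r4c1=2.
Step 13. [r6c3∈{2}] r6c3's peers cover all but 2 ⇒ r6c3=2.
Step 14. [r4c5∈{6}] r4c5 is down to just 6. So r4c5=6.
Step 15. [r5c2∈{1}] r5c2's peers cover all but 1 ⇒ r5c2=1.
Step 16. [r1c3∈{5}] r1c3 has the single candidate 5. So r1c3=5.
Step 17. [r6c6∈{6}] r6c6's peers cover all but 6, so r6c6=6.
Step 18. [r4c2∈{4}] r4c2 is down to just 4 ⇒ r4c2=4.

Answer: 4 2 5 6 3 1 / 1 6 3 2 4 5 / 3 5 6 1 2 4 / 2 4 1 5 6 3 / 6 1 4 3 5 2 / 5 3 2 4 1 6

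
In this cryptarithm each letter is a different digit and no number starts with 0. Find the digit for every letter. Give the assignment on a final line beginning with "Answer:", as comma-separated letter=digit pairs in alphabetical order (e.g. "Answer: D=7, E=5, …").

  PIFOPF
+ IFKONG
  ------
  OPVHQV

Step 1. [col 1: F + G ≡ V (mod 10)] column 1 (F + G ≡ V (mod 10), carry-in 0) doesn't pin G yet; pick G=9 and continue, so G=9.
Step 2. [col 1: F + G ≡ V (mod 10)] no forcing yet in column 1 (carry-in 0); F=7 is free and consistent — try it, so F=7.
Step 3. [col 1: F + G ≡ V (mod 10)] column 1 reads F+G+carry(0)=V with F=7, G=9; with digits 7,9 already taken and all letters distinct, the only value for V is 6 ⇒ V=6.
Step 4. [col 2: P + N ≡ Q (mod 10)] Q=4 is one option consistent with column 2 (P + N ≡ Q (mod 10), carry-in 1) — take it ⇒ Q=4.
Step 5. [col 2: P + N ≡ Q (mod 10)] column 2 (P + N ≡ Q (mod 10), carry-in 1) doesn't pin P yet; pick P=1 and continue ⇒ P=1.
Step 6. [col 2: P + N ≡ Q (mod 10)] column 2 reads P+N+carry(1)=Q with P=1, Q=4; with digits 1,4,6,7,9 already taken and all letters distinct, the only value for N is 2, so N=2.
Step 7. [col 3: O + O ≡ H (mod 10)] from column 3 (nothing yet, carry-in 0, digits 1,2,4,6,7,9 already taken and all letters distinct): O must equal 5 ⇒ O=5.
Step 8. [col 3: O + O ≡ H (mod 10)] column 3: given O=5, carry-in 0, and digits 1,2,4,5,6,7,9 already taken and all letters distinct, O+O≡H (mod 10) forces H=0. So H=0.
Step 9. [col 4: F + K ≡ V (mod 10)] from column 4 (F=7, V=6, carry-in 1, digits 0,1,2,4,5,6,7,9 already taken and all letters distinct): K must equal 8, so K=8.
Step 10. [col 5: I + F ≡ P (mod 10)] column 5 reads I+F+carry(1)=P with F=7, P=1; with digits 0,1,2,4,5,6,7,8,9 already taken and all letters distinct, the only value for I is 3, so I=3.

Answer: F=7, G=9, H=0, I=3, K=8, N=2, O=5, P=1, Q=4, V=6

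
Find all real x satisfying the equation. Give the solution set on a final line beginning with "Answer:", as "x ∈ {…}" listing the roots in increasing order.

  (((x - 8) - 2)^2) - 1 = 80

Step 1. [(((x - 8) - 2)^2) - 1 = 80] peel the -1: add 1 from each side, so sub: ((x - 8) - 2)^2 = 81.
Step 2. [((x - 8) - 2)^2 = 81] LHS squared, RHS 81 ≥ 0: apply √ (±) ⇒ sqrt: (x - 8) - 2 = 9 or -9.
Step 3. [(x - 8) - 2 = 9 or -9] -2 is outermost — add 2 both sides. So sub: x - 8 = 11 or -7.
Step 4. [x - 8 = 11 or -7] 8 comes off first (add 8) ⇒ sub: x = 19 or 1.

Answer: x ∈ {1, 19}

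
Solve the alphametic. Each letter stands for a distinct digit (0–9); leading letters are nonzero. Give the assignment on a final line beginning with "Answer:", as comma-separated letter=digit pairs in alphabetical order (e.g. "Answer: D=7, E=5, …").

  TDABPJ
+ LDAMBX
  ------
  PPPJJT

Step 1. [col 1: J + X ≡ T (mod 10)] column 1 (J + X ≡ T (mod 10), carry-in 0) doesn't pin T yet; pick T=4 and continue, so T=4.
Step 2. [col 1: J + X ≡ T (mod 10)] X=5 is one option consistent with column 1 (J + X ≡ T (mod 10), carry-in 0) — take it. So X=5.
Step 3. [col 1: J + X ≡ T (mod 10)] column 1 reads J+X+carry(0)=T with X=5, T=4; with digits 4,5 already taken and all letters distinct, the only value for J is 9, so J=9.
Step 4. [col 2: P + B ≡ J (mod 10)] no forcing yet in column 2 (carry-in 1); B=2 is free and consistent — try it, so B=2.
Step 5. [col 2: P + B ≡ J (mod 10)] in column 2 we have P+B≡J with carry-in 1; given B=2, J=9 and digits 2,4,5,9 already taken and all letters distinct, that pins P to 6 ⇒ P=6.
Step 6. [col 3: B + M ≡ J (mod 10)] in column 3 we have B+M≡J with carry-in 0; given B=2, J=9 and digits 2,4,5,6,9 already taken and all letters distinct, that pins M to 7. So M=7.
Step 7. [col 4: A + A ≡ P (mod 10)] A=3 is one option consistent with column 4 (A + A ≡ P (mod 10), carry-in 0) — take it. So A=3.
Step 8. [col 5: D + D ≡ P (mod 10)] in column 5 we have D+D≡P with carry-in 0; given P=6 and digits 2,3,4,5,6,7,9 already taken and all letters distinct, that pins D to 8 ⇒ D=8.
Step 9. [col 6: T + L ≡ P (mod 10)] in column 6 we have T+L≡P with carry-in 1; given T=4, P=6 and digits 2,3,4,5,6,7,8,9 already taken and all letters distinct, that pins L to 1, so L=1.

Answer: A=3, B=2, D=8, J=9, L=1, M=7, P=6, T=4, X=5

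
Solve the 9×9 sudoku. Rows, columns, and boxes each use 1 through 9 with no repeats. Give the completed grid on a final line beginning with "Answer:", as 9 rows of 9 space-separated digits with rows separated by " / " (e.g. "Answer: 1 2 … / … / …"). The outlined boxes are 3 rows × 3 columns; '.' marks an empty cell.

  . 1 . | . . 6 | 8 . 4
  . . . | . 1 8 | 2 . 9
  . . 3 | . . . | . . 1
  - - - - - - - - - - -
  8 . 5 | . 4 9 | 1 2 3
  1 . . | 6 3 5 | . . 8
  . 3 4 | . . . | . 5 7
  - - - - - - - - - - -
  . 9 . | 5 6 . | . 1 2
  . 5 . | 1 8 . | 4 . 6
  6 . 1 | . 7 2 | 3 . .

Step 1. [r3c6∈{4,7}] 7 has one home in col 6: r3c6 ⇒ r3c6=7.
Step 2. [r2c1∈{4,5,7}] across row 2, 5 lands solely at r2c1 ⇒ r2c1=5.
Step 3. [r9c4∈{4,9}] across box 8, 9 lands solely at r9c4. So r9c4=9.
Step 4. [r2c3∈{6,7}] in col 3, 6 fits only at r2c3. So r2c3=6.
Step 5. [r9c2∈{4,8}] r9c2 is the only open cell in row 9 admitting 4 ⇒ r9c2=4.
Step 6. [r2c2∈{7}] r2c2's peers cover all but 7. So r2c2=7.
Step 7. [r5c3∈{2,7,9}] across row 5, 7 lands solely at r5c3 ⇒ r5c3=7.
Step 8. [r1c3∈{2,9}] across col 3, 9 lands solely at r1c3. So r1c3=9.
Step 9. [r1c1∈{2}] r1c1 is down to just 2 ⇒ r1c1=2.
Step 10. [r3c5∈{2,5,9}] 9 has one home in row 3: r3c5, so r3c5=9.
Step 11. [r8c8∈{7,9}] in row 8, 9 fits only at r8c8. So r8c8=9.
Step 12. [r6c7∈{6,9}] in row 6, 6 fits only at r6c7 ⇒ r6c7=6.
Step 13. [r8c1∈{3,7}] across row 8, 7 lands solely at r8c1 ⇒ r8c1=7.
Step 14. [r2c8∈{3}] r2c8's peers cover all but 3 ⇒ r2c8=3.
Step 15. [r3c4∈{2,4}] across row 3, 2 lands solely at r3c4, so r3c4=2.
Step 16. [r7c1∈{3}] r7c1's peers cover all but 3, so r7c1=3.
Step 17. [r5c2∈{2}] r5c2 is down to just 2, so r5c2=2.
Step 18. [r6c4∈{8}] r6c4 is down to just 8. So r6c4=8.
Step 19. [r3c7∈{5}] only 5 remains possible at r3c7. So r3c7=5.
Step 20. [r4c4∈{7}] r4c4's peers cover all but 7. So r4c4=7.
Step 21. [r3c8∈{6}] r3c8 is down to just 6, so r3c8=6.
Step 22. [r1c4∈{3}] r1c4 has the single candidate 3, so r1c4=3.
Step 23. [r1c5∈{5}] nothing but 5 survives at r1c5, so r1c5=5.
Step 24. [r3c2∈{8}] nothing but 8 survives at r3c2. So r3c2=8.
Step 25. [r6c1∈{9}] nothing but 9 survives at r6c1, so r6c1=9.
Step 26. [r8c3∈{2}] r8c3 is down to just 2 ⇒ r8c3=2.
Step 27. [r7c3∈{8}] r7c3 has the single candidate 8, so r7c3=8.
Step 28. [r6c5∈{2}] only 2 remains possible at r6c5, so r6c5=2.
Step 29. [r6c6∈{1}] nothing but 1 survives at r6c6. So r6c6=1.
Step 30. [r5c7∈{9}] r5c7 has the single candidate 9. So r5c7=9.
Step 31. [r2c4∈{4}] r2c4's peers cover all but 4, so r2c4=4.
Step 32. [r7c7∈{7}] r7c7 has the single candidate 7, so r7c7=7.
Step 33. [r8c6∈{3}] r8c6 has the single candidate 3 ⇒ r8c6=3.
Step 34. [r9c8∈{8}] r9c8 has the single candidate 8. So r9c8=8.
Step 35. [r4c2∈{6}] r4c2 has the single candidate 6. So r4c2=6.
Step 36. [r3c1∈{4}] only 4 remains possible at r3c1. So r3c1=4.
Step 37. [r9c9∈{5}] r9c9 has the single candidate 5, so r9c9=5.
Step 38. [r1c8∈{7}] only 7 remains possible at r1c8 ⇒ r1c8=7.
Step 39. [r7c6∈{4}] r7c6 is down to just 4, so r7c6=4.
Step 40. [r5c8∈{4}] r5c8 is down to just 4, so r5c8=4.

Answer: 2 1 9 3 5 6 8 7 4 / 5 7 6 4 1 8 2 3 9 / 4 8 3 2 9 7 5 6 1 / 8 6 5 7 4 9 1 2 3 / 1 2 7 6 3 5 9 4 8 / 9 3 4 8 2 1 6 5 7 / 3 9 8 5 6 4 7 1 2 / 7 5 2 1 8 3 4 9 6 / 6 4 1 9 7 2 3 8 5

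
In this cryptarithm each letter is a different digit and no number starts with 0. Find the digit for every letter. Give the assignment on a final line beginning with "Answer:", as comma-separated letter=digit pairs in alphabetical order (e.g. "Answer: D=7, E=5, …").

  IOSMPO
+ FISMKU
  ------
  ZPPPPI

Step 1. [col 1: O + U ≡ I (mod 10)] several values work for O in column 1 (O + U ≡ I (mod 10), carry-in 0); try O=2 ⇒ O=2.
Step 2. [col 1: O + U ≡ I (mod 10)] no forcing yet in column 1 (carry-in 0); U=3 is free and consistent — try it, so U=3.
Step 3. [col 1: O + U ≡ I (mod 10)] from column 1 (O=2, U=3, carry-in 0, digits 2,3 already taken and all letters distinct): I must equal 5 ⇒ I=5.
Step 4. [col 2: P + K ≡ P (mod 10)] column 2: given nothing yet, carry-in 0, and digits 2,3,5 already taken and all letters distinct, P+K≡P (mod 10) forces K=0, so K=0.
Step 5. [col 2: P + K ≡ P (mod 10)] no forcing yet in column 2 (carry-in 0); P=8 is free and consistent — try it, so P=8.
Step 6. [col 3: M + M ≡ P (mod 10)] several values work for M in column 3 (M + M ≡ P (mod 10), carry-in 0); try M=4, so M=4.
Step 7. [col 4: S + S ≡ P (mod 10)] in column 4 we have S+S≡P with carry-in 0; given P=8 and digits 0,2,3,4,5,8 already taken and all letters distinct, that pins S to 9, so S=9.
Step 8. [col 6: I + F ≡ Z (mod 10)] no forcing yet in column 6 (carry-in 0); Z=6 is free and consistent — try it. So Z=6.
Step 9. [col 6: I + F ≡ Z (mod 10)] column 6: given I=5, Z=6, carry-in 0, and digits 0,2,3,4,5,6,8,9 already taken and all letters distinct, I+F≡Z (mod 10) forces F=1 ⇒ F=1.

Answer: F=1, I=5, K=0, M=4, O=2, P=8, S=9, U=3, Z=6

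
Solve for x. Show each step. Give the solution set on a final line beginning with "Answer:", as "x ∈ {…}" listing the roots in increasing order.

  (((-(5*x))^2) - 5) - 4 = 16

Step 1. [(((-(5*x))^2) - 5) - 4 = 16] -4 is outermost — add 4 both sides ⇒ sub: ((-(5*x))^2) - 5 = 20.
Step 2. [((-(5*x))^2) - 5 = 20] peel the -5: add 5 from each side. So sub: (-(5*x))^2 = 25.
Step 3. [(-(5*x))^2 = 25] 25 ≥ 0, LHS is (·)² — take ±√. So sqrt: -(5*x) = 5 or -5.
Step 4. [-(5*x) = 5 or -5] flip signs both sides. So neg: 5*x = -5 or 5.
Step 5. [5*x = -5 or 5] 5·(inner) — divide through by 5, so div: x = -1 or 1.

Answer: x ∈ {-1, 1}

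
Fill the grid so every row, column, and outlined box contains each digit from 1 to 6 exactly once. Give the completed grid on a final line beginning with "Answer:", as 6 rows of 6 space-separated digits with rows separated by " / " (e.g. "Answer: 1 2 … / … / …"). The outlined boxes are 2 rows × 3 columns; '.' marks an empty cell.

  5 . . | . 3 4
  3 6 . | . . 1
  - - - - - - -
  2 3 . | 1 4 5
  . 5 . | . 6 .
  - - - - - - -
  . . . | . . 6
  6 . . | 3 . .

Step 1. [r6c6∈{2}] only 2 remains possible at r6c6. So r6c6=2.
Step 2. [r2c5∈{2,5}] r2c5 is the only open cell in col 5 admitting 2. So r2c5=2.
Step 3. [r5c4∈{4,5}] in col 4, 4 fits only at r5c4. So r5c4=4.
Step 4. [r5c1∈{1}] only 1 remains possible at r5c1, so r5c1=1.
Step 5. [r2c3∈{4}] r2c3 has the single candidate 4 ⇒ r2c3=4.
Step 6. [r5c5∈{5}] r5c5's peers cover all but 5, so r5c5=5.
Step 7. [r5c2∈{2}] r5c2 is down to just 2, so r5c2=2.
Step 8. [r1c2∈{1}] nothing but 1 survives at r1c2. So r1c2=1.
Step 9. [r1c4∈{6}] r1c4 has the single candidate 6, so r1c4=6.
Step 10. [r2c4∈{5}] r2c4 is down to just 5, so r2c4=5.
Step 11. [r1c3∈{2}] r1c3 is down to just 2 ⇒ r1c3=2.
Step 12. [r3c3∈{6}] r3c3 has the single candidate 6 ⇒ r3c3=6.
Step 13. [r4c1∈{4}] only 4 remains possible at r4c1, so r4c1=4.
Step 14. [r4c6∈{3}] only 3 remains possible at r4c6 ⇒ r4c6=3.
Step 15. [r6c3∈{5}] only 5 remains possible at r6c3 ⇒ r6c3=5.
Step 16. [r5c3∈{3}] r5c3 has the single candidate 3 ⇒ r5c3=3.
Step 17. [r4c3∈{1}] nothing but 1 survives at r4c3, so r4c3=1.
Step 18. [r6c5∈{1}] only 1 remains possible at r6c5, so r6c5=1.
Step 19. [r6c2∈{4}] nothing but 4 survives at r6c2 ⇒ r6c2=4.
Step 20. [r4c4∈{2}] r4c4 is down to just 2 ⇒ r4c4=2.

Answer: 5 1 2 6 3 4 / 3 6 4 5 2 1 / 2 3 6 1 4 5 / 4 5 1 2 6 3 / 1 2 3 4 5 6 / 6 4 5 3 1 2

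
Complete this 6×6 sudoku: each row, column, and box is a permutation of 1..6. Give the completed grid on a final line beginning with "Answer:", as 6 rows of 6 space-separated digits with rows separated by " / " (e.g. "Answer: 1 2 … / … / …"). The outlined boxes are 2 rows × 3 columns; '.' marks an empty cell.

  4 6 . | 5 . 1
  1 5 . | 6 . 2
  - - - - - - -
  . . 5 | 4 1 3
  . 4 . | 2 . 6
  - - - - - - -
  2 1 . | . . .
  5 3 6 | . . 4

Step 1. [r1c5∈{3}] r1c5 is down to just 3 ⇒ r1c5=3.
Step 2. [r4c3∈{1,3}] in row 4, 1 fits only at r4c3, so r4c3=1.
Step 3. [r5c6∈{5}] r5c6 is down to just 5, so r5c6=5.
Step 4. [r5c4∈{3}] only 3 remains possible at r5c4, so r5c4=3.
Step 5. [r6c5∈{2}] only 2 remains possible at r6c5. So r6c5=2.
Step 6. [r5c3∈{4}] r5c3's peers cover all but 4 ⇒ r5c3=4.
Step 7. [r3c2∈{2}] r3c2 has the single candidate 2. So r3c2=2.
Step 8. [r5c5∈{6}] r5c5 has the single candidate 6. So r5c5=6.
Step 9. [r6c4∈{1}] only 1 remains possible at r6c4, so r6c4=1.
Step 10. [r3c1∈{6}] nothing but 6 survives at r3c1, so r3c1=6.
Step 11. [r4c1∈{3}] r4c1 is down to just 3. So r4c1=3.
Step 12. [r4c5∈{5}] only 5 remains possible at r4c5. So r4c5=5.
Step 13. [r2c3∈{3}] r2c3's peers cover all but 3. So r2c3=3.
Step 14. [r2c5∈{4}] r2c5 has the single candidate 4, so r2c5=4.
Step 15. [r1c3∈{2}] r1c3 has the single candidate 2. So r1c3=2.

Answer: 4 6 2 5 3 1 / 1 5 3 6 4 2 / 6 2 5 4 1 3 / 3 4 1 2 5 6 / 2 1 4 3 6 5 / 5 3 6 1 2 4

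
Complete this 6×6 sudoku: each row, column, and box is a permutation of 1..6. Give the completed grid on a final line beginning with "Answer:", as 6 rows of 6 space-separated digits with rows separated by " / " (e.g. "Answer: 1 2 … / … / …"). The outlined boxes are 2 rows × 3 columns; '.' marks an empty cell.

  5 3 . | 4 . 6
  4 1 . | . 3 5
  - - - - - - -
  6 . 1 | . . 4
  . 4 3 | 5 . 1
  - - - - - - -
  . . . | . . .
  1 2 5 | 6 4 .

Step 1. [r2c4∈{2}] r2c4's peers cover all but 2, so r2c4=2.
Step 2. [r6c6∈{3}] r6c6's peers cover all but 3. So r6c6=3.
Step 3. [r3c5∈{2}] nothing but 2 survives at r3c5 ⇒ r3c5=2.
Step 4. [r2c3∈{6}] r2c3's peers cover all but 6, so r2c3=6.
Step 5. [r5c5∈{1,5}] across row 5, 5 lands solely at r5c5, so r5c5=5.
Step 6. [r4c5∈{6}] r4c5 is down to just 6 ⇒ r4c5=6.
Step 7. [r5c6∈{2}] r5c6's peers cover all but 2, so r5c6=2.
Step 8. [r3c4∈{3}] r3c4 has the single candidate 3, so r3c4=3.
Step 9. [r1c5∈{1}] only 1 remains possible at r1c5 ⇒ r1c5=1.
Step 10. [r5c4∈{1}] r5c4 has the single candidate 1, so r5c4=1.
Step 11. [r3c2∈{5}] only 5 remains possible at r3c2, so r3c2=5.
Step 12. [r5c1∈{3}] r5c1's peers cover all but 3. So r5c1=3.
Step 13. [r4c1∈{2}] nothing but 2 survives at r4c1 ⇒ r4c1=2.
Step 14. [r5c2∈{6}] nothing but 6 survives at r5c2, so r5c2=6.
Step 15. [r5c3∈{4}] nothing but 4 survives at r5c3 ⇒ r5c3=4.
Step 16. [r1c3∈{2}] nothing but 2 survives at r1c3 ⇒ r1c3=2.

Answer: 5 3 2 4 1 6 / 4 1 6 2 3 5 / 6 5 1 3 2 4 / 2 4 3 5 6 1 / 3 6 4 1 5 2 / 1 2 5 6 4 3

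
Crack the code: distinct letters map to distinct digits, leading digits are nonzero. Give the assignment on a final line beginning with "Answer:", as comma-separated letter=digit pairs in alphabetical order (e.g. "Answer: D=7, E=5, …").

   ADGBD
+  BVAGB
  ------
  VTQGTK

Step 1. [col 1: D + B ≡ K (mod 10)] D=3 is one option consistent with column 1 (D + B ≡ K (mod 10), carry-in 0) — take it. So D=3.
Step 2. [col 1: D + B ≡ K (mod 10)] K=0 is one option consistent with column 1 (D + B ≡ K (mod 10), carry-in 0) — take it. So K=0.
Step 3. [col 1: D + B ≡ K (mod 10)] in column 1 we have D+B≡K with carry-in 0; given D=3, K=0 and digits 0,3 already taken and all letters distinct, that pins B to 7. So B=7.
Step 4. [col 2: B + G ≡ T (mod 10)] G=8 is one option consistent with column 2 (B + G ≡ T (mod 10), carry-in 1) — take it. So G=8.
Step 5. [V] the sum has 6 digits but both addends have 5; that extra leading digit V is the final carry, namely 1, so V=1.
Step 6. [col 2: B + G ≡ T (mod 10)] from column 2 (B=7, G=8, carry-in 1, digits 0,1,3,7,8 already taken and all letters distinct): T must equal 6 ⇒ T=6.
Step 7. [col 3: G + A ≡ G (mod 10)] column 3: given G=8, carry-in 1, and digits 0,1,3,6,7,8 already taken and all letters distinct, G+A≡G (mod 10) forces A=9. So A=9.
Step 8. [col 4: D + V ≡ Q (mod 10)] in column 4 we have D+V≡Q with carry-in 1; given D=3, V=1 and digits 0,1,3,6,7,8,9 already taken and all letters distinct, that pins Q to 5, so Q=5.

Answer: A=9, B=7, D=3, G=8, K=0, Q=5, T=6, V=1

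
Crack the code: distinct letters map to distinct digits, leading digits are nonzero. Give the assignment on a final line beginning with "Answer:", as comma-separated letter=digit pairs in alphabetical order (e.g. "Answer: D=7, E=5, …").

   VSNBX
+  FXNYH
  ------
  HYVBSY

Step 1. [col 1: X + H ≡ Y (mod 10)] Y=5 is one option consistent with column 1 (X + H ≡ Y (mod 10), carry-in 0) — take it ⇒ Y=5.
Step 2. [col 1: X + H ≡ Y (mod 10)] X=4 is one option consistent with column 1 (X + H ≡ Y (mod 10), carry-in 0) — take it. So X=4.
Step 3. [col 1: X + H ≡ Y (mod 10)] column 1 reads X+H+carry(0)=Y with X=4, Y=5; with digits 4,5 already taken and all letters distinct, the only value for H is 1 ⇒ H=1.
Step 4. [col 2: B + Y ≡ S (mod 10)] several values work for S in column 2 (B + Y ≡ S (mod 10), carry-in 0); try S=2. So S=2.
Step 5. [col 2: B + Y ≡ S (mod 10)] in column 2 we have B+Y≡S with carry-in 0; given Y=5, S=2 and digits 1,2,4,5 already taken and all letters distinct, that pins B to 7 ⇒ B=7.
Step 6. [col 3: N + N ≡ B (mod 10)] N=3 is one option consistent with column 3 (N + N ≡ B (mod 10), carry-in 1) — take it. So N=3.
Step 7. [col 4: S + X ≡ V (mod 10)] column 4 reads S+X+carry(0)=V with S=2, X=4; with digits 1,2,3,4,5,7 already taken and all letters distinct, the only value for V is 6, so V=6.
Step 8. [col 5: V + F ≡ Y (mod 10)] column 5 reads V+F+carry(0)=Y with V=6, Y=5; with digits 1,2,3,4,5,6,7 already taken and all letters distinct, the only value for F is 9. So F=9.

Answer: B=7, F=9, H=1, N=3, S=2, V=6, X=4, Y=5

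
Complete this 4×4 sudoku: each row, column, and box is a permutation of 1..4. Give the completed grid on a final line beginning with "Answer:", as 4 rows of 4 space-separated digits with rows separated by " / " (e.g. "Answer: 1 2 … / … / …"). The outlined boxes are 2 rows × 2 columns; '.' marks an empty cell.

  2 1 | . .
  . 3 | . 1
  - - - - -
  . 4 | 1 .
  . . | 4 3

Step 1. [r3c1∈{3}] r3c1 has the single candidate 3, so r3c1=3.
Step 2. [r4c1∈{1}] nothing but 1 survives at r4c1 ⇒ r4c1=1.
Step 3. [r1c4∈{4}] r1c4 is down to just 4 ⇒ r1c4=4.
Step 4. [r2c1∈{4}] r2c1 has the single candidate 4 ⇒ r2c1=4.
Step 5. [r3c4∈{2}] only 2 remains possible at r3c4 ⇒ r3c4=2.
Step 6. [r4c2∈{2}] only 2 remains possible at r4c2 ⇒ r4c2=2.
Step 7. [r2c3∈{2}] r2c3's peers cover all but 2. So r2c3=2.
Step 8. [r1c3∈{3}] only 3 remains possible at r1c3 ⇒ r1c3=3.

Answer: 2 1 3 4 / 4 3 2 1 / 3 4 1 2 / 1 2 4 3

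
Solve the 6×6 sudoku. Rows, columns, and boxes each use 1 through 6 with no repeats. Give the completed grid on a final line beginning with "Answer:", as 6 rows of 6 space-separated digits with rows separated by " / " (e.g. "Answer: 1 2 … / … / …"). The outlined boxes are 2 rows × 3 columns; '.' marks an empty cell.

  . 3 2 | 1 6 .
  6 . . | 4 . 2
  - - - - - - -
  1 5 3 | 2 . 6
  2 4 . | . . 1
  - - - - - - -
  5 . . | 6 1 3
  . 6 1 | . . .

Step 1. [r6c6∈{4,5}] r6c6 is the only open cell in col 6 admitting 4. So r6c6=4.
Step 2. [r2c5∈{3,5}] in row 2, 3 fits only at r2c5, so r2c5=3.
Step 3. [r4c5∈{5}] r4c5 has the single candidate 5 ⇒ r4c5=5.
Step 4. [r4c3∈{6}] only 6 remains possible at r4c3 ⇒ r4c3=6.
Step 5. [r2c2∈{1}] r2c2 has the single candidate 1, so r2c2=1.
Step 6. [r6c4∈{5}] only 5 remains possible at r6c4 ⇒ r6c4=5.
Step 7. [r1c1∈{4}] only 4 remains possible at r1c1 ⇒ r1c1=4.
Step 8. [r6c1∈{3}] r6c1 is down to just 3, so r6c1=3.
Step 9. [r3c5∈{4}] r3c5's peers cover all but 4, so r3c5=4.
Step 10. [r5c3∈{4}] r5c3 is down to just 4, so r5c3=4.
Step 11. [r4c4∈{3}] r4c4 is down to just 3 ⇒ r4c4=3.
Step 12. [r6c5∈{2}] r6c5 has the single candidate 2. So r6c5=2.
Step 13. [r1c6∈{5}] r1c6 has the single candidate 5. So r1c6=5.
Step 14. [r2c3∈{5}] r2c3's peers cover all but 5. So r2c3=5.
Step 15. [r5c2∈{2}] r5c2 has the single candidate 2, so r5c2=2.

Answer: 4 3 2 1 6 5 / 6 1 5 4 3 2 / 1 5 3 2 4 6 / 2 4 6 3 5 1 / 5 2 4 6 1 3 / 3 6 1 5 2 4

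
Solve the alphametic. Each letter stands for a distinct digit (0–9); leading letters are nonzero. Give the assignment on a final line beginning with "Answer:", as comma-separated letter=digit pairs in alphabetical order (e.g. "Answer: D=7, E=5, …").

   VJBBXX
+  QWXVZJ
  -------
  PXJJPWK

Step 1. [col 1: X + J ≡ K (mod 10)] no forcing yet in column 1 (carry-in 0); J=6 is free and consistent — try it ⇒ J=6.
Step 2. [col 1: X + J ≡ K (mod 10)] no forcing yet in column 1 (carry-in 0); K=9 is free and consistent — try it, so K=9.
Step 3. [col 1: X + J ≡ K (mod 10)] from column 1 (J=6, K=9, carry-in 0, digits 6,9 already taken and all letters distinct): X must equal 3 ⇒ X=3.
Step 4. [P] adding two 6-digit numbers gives at most 6+1 digits, and here it does — P is that final carry and must be 1. So P=1.
Step 5. [col 2: X + Z ≡ W (mod 10)] several values work for W in column 2 (X + Z ≡ W (mod 10), carry-in 0); try W=0 ⇒ W=0.
Step 6. [col 2: X + Z ≡ W (mod 10)] column 2: given X=3, W=0, carry-in 0, and digits 0,1,3,6,9 already taken and all letters distinct, X+Z≡W (mod 10) forces Z=7 ⇒ Z=7.
Step 7. [col 3: B + V ≡ P (mod 10)] no forcing yet in column 3 (carry-in 1); B=2 is free and consistent — try it ⇒ B=2.
Step 8. [col 3: B + V ≡ P (mod 10)] from column 3 (B=2, P=1, carry-in 1, digits 0,1,2,3,6,7,9 already taken and all letters distinct): V must equal 8 ⇒ V=8.
Step 9. [col 6: V + Q ≡ X (mod 10)] from column 6 (V=8, X=3, carry-in 0, digits 0,1,2,3,6,7,8,9 already taken and all letters distinct): Q must equal 5. So Q=5.

Answer: B=2, J=6, K=9, P=1, Q=5, V=8, W=0, X=3, Z=7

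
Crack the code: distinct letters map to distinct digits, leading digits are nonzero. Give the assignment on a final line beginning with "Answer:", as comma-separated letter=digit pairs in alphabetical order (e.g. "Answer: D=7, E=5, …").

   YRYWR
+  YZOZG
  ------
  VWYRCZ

Step 1. [col 1: R + G ≡ Z (mod 10)] column 1 (R + G ≡ Z (mod 10), carry-in 0) doesn't pin G yet; pick G=9 and continue ⇒ G=9.
Step 2. [col 1: R + G ≡ Z (mod 10)] Z=3 is one option consistent with column 1 (R + G ≡ Z (mod 10), carry-in 0) — take it ⇒ Z=3.
Step 3. [V] adding two 5-digit numbers gives at most 5+1 digits, and here it does — V is that final carry and must be 1 ⇒ V=1.
Step 4. [col 1: R + G ≡ Z (mod 10)] from column 1 (G=9, Z=3, carry-in 0, digits 1,3,9 already taken and all letters distinct): R must equal 4 ⇒ R=4.
Step 5. [col 2: W + Z ≡ C (mod 10)] no forcing yet in column 2 (carry-in 1); W=6 is free and consistent — try it. So W=6.
Step 6. [col 2: W + Z ≡ C (mod 10)] column 2 reads W+Z+carry(1)=C with W=6, Z=3; with digits 1,3,4,6,9 already taken and all letters distinct, the only value for C is 0. So C=0.
Step 7. [col 3: Y + O ≡ R (mod 10)] column 3 (Y + O ≡ R (mod 10), carry-in 1) doesn't pin O yet; pick O=5 and continue, so O=5.
Step 8. [col 3: Y + O ≡ R (mod 10)] in column 3 we have Y+O≡R with carry-in 1; given O=5, R=4 and digits 0,1,3,4,5,6,9 already taken and all letters distinct, that pins Y to 8, so Y=8.

Answer: C=0, G=9, O=5, R=4, V=1, W=6, Y=8, Z=3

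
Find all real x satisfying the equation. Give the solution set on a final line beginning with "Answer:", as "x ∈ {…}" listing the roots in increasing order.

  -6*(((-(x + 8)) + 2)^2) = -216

Step 1. [-6*(((-(x + 8)) + 2)^2) = -216] divide by the outer -6. So div: ((-(x + 8)) + 2)^2 = 36.
Step 2. [((-(x + 8)) + 2)^2 = 36] LHS squared, RHS 36 ≥ 0: apply √ (±) ⇒ sqrt: (-(x + 8)) + 2 = 6 or -6.
Step 3. [(-(x + 8)) + 2 = 6 or -6] subtract 2: x sits inside (… + 2) ⇒ sub: -(x + 8) = 4 or -8.
Step 4. [-(x + 8) = 4 or -8] flip signs both sides ⇒ neg: x + 8 = -4 or 8.
Step 5. [x + 8 = -4 or 8] 8 comes off first (subtract 8). So sub: x = -12 or 0.

Answer: x ∈ {-12, 0}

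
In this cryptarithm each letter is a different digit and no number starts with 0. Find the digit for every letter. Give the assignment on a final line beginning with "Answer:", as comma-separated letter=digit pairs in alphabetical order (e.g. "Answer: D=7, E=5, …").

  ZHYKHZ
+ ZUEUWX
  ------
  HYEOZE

Step 1. [col 1: Z + X ≡ E (mod 10)] no forcing yet in column 1 (carry-in 0); X=3 is free and consistent — try it, so X=3.
Step 2. [col 1: Z + X ≡ E (mod 10)] several values work for E in column 1 (Z + X ≡ E (mod 10), carry-in 0); try E=7, so E=7.
Step 3. [col 1: Z + X ≡ E (mod 10)] column 1: given X=3, E=7, carry-in 0, and digits 3,7 already taken and all letters distinct, Z+X≡E (mod 10) forces Z=4 ⇒ Z=4.
Step 4. [col 2: H + W ≡ Z (mod 10)] column 2 (H + W ≡ Z (mod 10), carry-in 0) doesn't pin W yet; pick W=5 and continue. So W=5.
Step 5. [col 2: H + W ≡ Z (mod 10)] column 2: given W=5, Z=4, carry-in 0, and digits 3,4,5,7 already taken and all letters distinct, H+W≡Z (mod 10) forces H=9. So H=9.
Step 6. [col 3: K + U ≡ O (mod 10)] several values work for U in column 3 (K + U ≡ O (mod 10), carry-in 1); try U=1, so U=1.
Step 7. [col 3: K + U ≡ O (mod 10)] several values work for K in column 3 (K + U ≡ O (mod 10), carry-in 1); try K=6. So K=6.
Step 8. [col 3: K + U ≡ O (mod 10)] from column 3 (K=6, U=1, carry-in 1, digits 1,3,4,5,6,7,9 already taken and all letters distinct): O must equal 8, so O=8.
Step 9. [col 4: Y + E ≡ E (mod 10)] column 4 reads Y+E+carry(0)=E with E=7; with digits 1,3,4,5,6,7,8,9 already taken and all letters distinct, the only value for Y is 0, so Y=0.

Answer: E=7, H=9, K=6, O=8, U=1, W=5, X=3, Y=0, Z=4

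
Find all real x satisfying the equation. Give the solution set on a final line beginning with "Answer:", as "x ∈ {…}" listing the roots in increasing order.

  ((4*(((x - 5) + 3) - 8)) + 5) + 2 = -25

Step 1. [((4*(((x - 5) + 3) - 8)) + 5) + 2 = -25] peel the +2: subtract 2 from each side ⇒ sub: (4*(((x - 5) + 3) - 8)) + 5 = -27.
Step 2. [(4*(((x - 5) + 3) - 8)) + 5 = -27] peel the +5: subtract 5 from each side. So sub: 4*(((x - 5) + 3) - 8) = -32.
Step 3. [4*(((x - 5) + 3) - 8) = -32] 4 out front; divide by 4. So div: ((x - 5) + 3) - 8 = -8.
Step 4. [((x - 5) + 3) - 8 = -8] add 8: x sits inside (… - 8), so sub: (x - 5) + 3 = 0.
Step 5. [(x - 5) + 3 = 0] peel the +3: subtract 3 from each side. So sub: x - 5 = -3.
Step 6. [x - 5 = -3] 5 comes off first (add 5) ⇒ sub: x = 2.

Answer: x ∈ {2}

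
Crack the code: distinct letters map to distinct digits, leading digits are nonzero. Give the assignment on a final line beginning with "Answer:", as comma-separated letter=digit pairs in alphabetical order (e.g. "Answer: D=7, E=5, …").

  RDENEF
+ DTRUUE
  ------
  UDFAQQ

Step 1. [col 1: F + E ≡ Q (mod 10)] column 1 (F + E ≡ Q (mod 10), carry-in 0) doesn't pin E yet; pick E=6 and continue, so E=6.
Step 2. [col 1: F + E ≡ Q (mod 10)] column 1 (F + E ≡ Q (mod 10), carry-in 0) doesn't pin F yet; pick F=8 and continue. So F=8.
Step 3. [col 1: F + E ≡ Q (mod 10)] from column 1 (F=8, E=6, carry-in 0, digits 6,8 already taken and all letters distinct): Q must equal 4. So Q=4.
Step 4. [col 2: E + U ≡ Q (mod 10)] in column 2 we have E+U≡Q with carry-in 1; given E=6, Q=4 and digits 4,6,8 already taken and all letters distinct, that pins U to 7 ⇒ U=7.
Step 5. [col 3: N + U ≡ A (mod 10)] column 3 (N + U ≡ A (mod 10), carry-in 1) doesn't pin A yet; pick A=9 and continue, so A=9.
Step 6. [col 3: N + U ≡ A (mod 10)] column 3: given U=7, A=9, carry-in 1, and digits 4,6,7,8,9 already taken and all letters distinct, N+U≡A (mod 10) forces N=1. So N=1.
Step 7. [col 4: E + R ≡ F (mod 10)] column 4 reads E+R+carry(0)=F with E=6, F=8; with digits 1,4,6,7,8,9 already taken and all letters distinct, the only value for R is 2 ⇒ R=2.
Step 8. [col 5: D + T ≡ D (mod 10)] column 5: given nothing yet, carry-in 0, and digits 1,2,4,6,7,8,9 already taken and all letters distinct, D+T≡D (mod 10) forces T=0, so T=0.
Step 9. [col 5: D + T ≡ D (mod 10)] D=5 is one option consistent with column 5 (D + T ≡ D (mod 10), carry-in 0) — take it. So D=5.

Answer: A=9, D=5, E=6, F=8, N=1, Q=4, R=2, T=0, U=7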